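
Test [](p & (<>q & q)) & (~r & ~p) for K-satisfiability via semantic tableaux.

1. [](p & (<>q & q)) & (~r & ~p), 0
2. [](p & (<>q & q)), 0
3. ~r & ~p, 0
4. ~r, 0
5. ~p, 0

Satisfiable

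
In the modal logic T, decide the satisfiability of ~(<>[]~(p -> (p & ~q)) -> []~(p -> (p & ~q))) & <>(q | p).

1. ~(<>[]~(p -> (p & ~q)) -> []~(p -> (p & ~q))) & <>(q | p), u
2. ~(<>[]~(p -> (p & ~q)) -> []~(p -> (p & ~q))), u
3. <>(q | p), u
4. <>[]~(p -> (p & ~q)), u
5. ~[]~(p -> (p & ~q)), u
6. q | p, v
7. p, v
8. []~(p -> (p & ~q)), w
9. ~(p -> (p & ~q)), w
10. p, w
11. ~(p & ~q), w
12. q, w
13. p -> (p & ~q), x
14. p & ~q, x
15. p, x
16. ~q, x
Accessibility: uRu, uRv, uRw, uRx, vRv, wRw, xRx

Satisfiable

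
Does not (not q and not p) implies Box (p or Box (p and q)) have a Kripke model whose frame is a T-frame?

Satisfiable (open branch found)

1. not (not q and not p) implies Box (p or Box (p and q)), 0
2. Box (p or Box (p and q)), 0
3. p or Box (p and q), 0
4. Box (p and q), 0
5. p and q, 0
6. p, 0
7. q, 0
Accessibility: 0R0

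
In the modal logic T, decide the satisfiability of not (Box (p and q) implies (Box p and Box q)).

No, unsatisfiable

1. not (Box (p and q) implies (Box p and Box q)), 0
2. Box (p and q), 0
3. not (Box p and Box q), 0
4. p and q, 0
5. p, 0
6. q, 0
7. not Box q, 0
8. not q, 1
9. p and q, 1
10. p, 1
11. q, 1
Accessibility: 0R0, 0R1, 1R1
Branch closes: q and not q both at 1.
(One branch shown.) All branches close.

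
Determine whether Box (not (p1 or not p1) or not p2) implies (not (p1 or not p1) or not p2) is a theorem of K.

No, not valid

Tableau for the negation not (Box (not (p1 or not p1) or not p2) implies (not (p1 or not p1) or not p2)):
1. not (Box (not (p1 or not p1) or not p2) implies (not (p1 or not p1) or not p2)), u
2. Box (not (p1 or not p1) or not p2), u
3. not (not (p1 or not p1) or not p2), u
4. p1 or not p1, u
5. p2, u
6. not p1, u
The negation has an open branch (countermodel exists).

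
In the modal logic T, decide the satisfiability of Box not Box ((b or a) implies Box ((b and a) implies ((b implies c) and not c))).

Satisfiable

1. Box not Box ((b or a) implies Box ((b and a) implies ((b implies c) and not c))), 0
2. not Box ((b or a) implies Box ((b and a) implies ((b implies c) and not c))), 0
3. not ((b or a) implies Box ((b and a) implies ((b implies c) and not c))), 1
4. b or a, 1
5. not Box ((b and a) implies ((b implies c) and not c)), 1
6. not Box ((b or a) implies Box ((b and a) implies ((b implies c) and not c))), 1
7. a, 1
8. not ((b and a) implies ((b implies c) and not c)), 2
9. b and a, 2
10. not ((b implies c) and not c), 2
11. b, 2
12. a, 2
13. c, 2
14. not ((b or a) implies Box ((b and a) implies ((b implies c) and not c))), 3
15. b or a, 3
16. not Box ((b and a) implies ((b implies c) and not c)), 3
17. a, 3
18. not ((b and a) implies ((b implies c) and not c)), 4
19. b and a, 4
20. not ((b implies c) and not c), 4
21. b, 4
22. a, 4
23. c, 4
Accessibility: 0R0, 0R1, 1R1, 1R2, 1R3, 2R2, 3R3, 3R4, 4R4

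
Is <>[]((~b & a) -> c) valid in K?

No, not valid

Tableau for the negation ~<>[]((~b & a) -> c):
1. ~<>[]((~b & a) -> c), w0
The negation has an open branch (countermodel exists).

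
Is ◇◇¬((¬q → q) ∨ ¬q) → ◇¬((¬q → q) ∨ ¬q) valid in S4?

Tableau for the negation ¬(◇◇¬((¬q → q) ∨ ¬q) → ◇¬((¬q → q) ∨ ¬q)):
1. ¬(◇◇¬((¬q → q) ∨ ¬q) → ◇¬((¬q → q) ∨ ¬q)), w0
2. ◇◇¬((¬q → q) ∨ ¬q), w0   [¬→-rule on 1]
3. ¬◇¬((¬q → q) ∨ ¬q), w0   [¬→-rule on 1]
4. (¬q → q) ∨ ¬q, w0   [¬◇-rule on 3 via w0Rw0]
5. ¬q → q, w0   [∨-rule on 4 (branches; this branch)]
6. q, w0   [→-rule on 5 (branches; this branch)]
7. ◇¬((¬q → q) ∨ ¬q), w1   [◇-rule on 2: fresh world w1, w0Rw1]
8. (¬q → q) ∨ ¬q, w1   [¬◇-rule on 3 via w0Rw1]
9. ¬q → q, w1   [∨-rule on 8 (branches; this branch)]
10. q, w1   [→-rule on 9 (branches; this branch)]
11. ¬((¬q → q) ∨ ¬q), w2   [◇-rule on 7: fresh world w2, w1Rw2]
12. ¬(¬q → q), w2   [¬∨-rule on 11]
13. q, w2   [¬∨-rule on 11]
14. ¬q, w2   [¬→-rule on 12]
Accessibility: w0Rw0, w0Rw1, w0Rw2, w1Rw1, w1Rw2, w2Rw2
Branch closes: q and ¬q both at w2.
Every branch of the negation's tableau closes; the branch above is one of them.

Valid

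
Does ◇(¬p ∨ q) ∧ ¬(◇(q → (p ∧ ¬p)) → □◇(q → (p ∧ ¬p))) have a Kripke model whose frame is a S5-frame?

1. ◇(¬p ∨ q) ∧ ¬(◇(q → (p ∧ ¬p)) → □◇(q → (p ∧ ¬p))), w0
2. ◇(¬p ∨ q), w0   [∧-rule on 1]
3. ¬(◇(q → (p ∧ ¬p)) → □◇(q → (p ∧ ¬p))), w0   [∧-rule on 1]
4. ◇(q → (p ∧ ¬p)), w0   [¬→-rule on 3]
5. ¬□◇(q → (p ∧ ¬p)), w0   [¬→-rule on 3]
6. ¬p ∨ q, w1   [◇-rule on 2: fresh world w1, w0Rw1]
7. q, w1   [∨-rule on 6 (branches; this branch)]
8. q → (p ∧ ¬p), w2   [◇-rule on 4: fresh world w2, w0Rw2]
9. ¬q, w2   [→-rule on 8 (branches; this branch)]
10. ¬◇(q → (p ∧ ¬p)), w3   [¬□-rule on 5: fresh world w3, w0Rw3]
11. ¬(q → (p ∧ ¬p)), w0   [¬◇-rule on 10 via w3Rw0]
12. q, w0   [¬→-rule on 11]
13. ¬(p ∧ ¬p), w0   [¬→-rule on 11]
14. ¬(q → (p ∧ ¬p)), w1   [¬◇-rule on 10 via w3Rw1]
15. ¬(p ∧ ¬p), w1   [¬→-rule on 14]
16. ¬(q → (p ∧ ¬p)), w2   [¬◇-rule on 10 via w3Rw2]
17. q, w2   [¬→-rule on 16]
18. ¬(p ∧ ¬p), w2   [¬→-rule on 16]
Accessibility: w0Rw0, w0Rw1, w0Rw2, w0Rw3, w1Rw0, w1Rw1, w1Rw2, w1Rw3, w2Rw0, w2Rw1, w2Rw2, w2Rw3, w3Rw0, w3Rw1, w3Rw2, w3Rw3
Branch closes: q and ¬q both at w2.
All branches of the tableau close; one closing branch shown above.

Unsatisfiable (every branch closes)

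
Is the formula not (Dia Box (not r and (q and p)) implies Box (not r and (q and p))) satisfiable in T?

Yes, satisfiable

1. not (Dia Box (not r and (q and p)) implies Box (not r and (q and p))), 0
2. Dia Box (not r and (q and p)), 0
3. not Box (not r and (q and p)), 0
4. Box (not r and (q and p)), 1
5. not r and (q and p), 1
6. not r, 1
7. q and p, 1
8. q, 1
9. p, 1
10. not (not r and (q and p)), 2
11. not (q and p), 2
12. not p, 2
Accessibility: 0R0, 0R1, 0R2, 1R1, 2R2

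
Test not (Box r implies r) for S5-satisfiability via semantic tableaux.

1. not (Box r implies r), w0
2. Box r, w0
3. not r, w0
4. r, w0
Accessibility: w0Rw0
Branch closes: r and not r both at w0.
All branches of the tableau close; one closing branch shown above.

Unsatisfiable (every branch closes)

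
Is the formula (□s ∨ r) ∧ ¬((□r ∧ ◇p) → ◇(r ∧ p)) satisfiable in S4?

1. (□s ∨ r) ∧ ¬((□r ∧ ◇p) → ◇(r ∧ p)), 0
2. □s ∨ r, 0   [∧-rule on 1]
3. ¬((□r ∧ ◇p) → ◇(r ∧ p)), 0   [∧-rule on 1]
4. □r ∧ ◇p, 0   [¬→-rule on 3]
5. ¬◇(r ∧ p), 0   [¬→-rule on 3]
6. □r, 0   [∧-rule on 4]
7. ◇p, 0   [∧-rule on 4]
8. ¬(r ∧ p), 0   [¬◇-rule on 5 via 0R0]
9. r, 0   [□-rule on 6 via 0R0]
10. □s, 0   [∨-rule on 2 (branches; this branch)]
11. s, 0   [□-rule on 10 via 0R0]
12. ¬p, 0   [¬∧-rule on 8 (branches; this branch)]
13. p, 1   [◇-rule on 7: fresh world 1, 0R1]
14. ¬(r ∧ p), 1   [¬◇-rule on 5 via 0R1]
15. r, 1   [□-rule on 6 via 0R1]
16. s, 1   [□-rule on 10 via 0R1]
17. ¬p, 1   [¬∧-rule on 14 (branches; this branch)]
Accessibility: 0R0, 0R1, 1R1
Branch closes: p and ¬p both at 1.
Every branch closes; the branch above is one of them.

Unsatisfiable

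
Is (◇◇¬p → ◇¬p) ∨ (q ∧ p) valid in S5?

Valid

Tableau for the negation ¬((◇◇¬p → ◇¬p) ∨ (q ∧ p)):
1. ¬((◇◇¬p → ◇¬p) ∨ (q ∧ p)), u
2. ¬(◇◇¬p → ◇¬p), u
3. ¬(q ∧ p), u
4. ◇◇¬p, u
5. ¬◇¬p, u
6. p, u
7. ¬q, u
8. ◇¬p, v
9. p, v
10. ¬p, w
11. p, w
Accessibility: uRu, uRv, uRw, vRu, vRv, vRw, wRu, wRv, wRw
Branch closes: p and ¬p both at w.
All branches of the negation close; one closing branch shown above.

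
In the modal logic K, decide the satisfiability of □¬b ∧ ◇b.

Unsatisfiable (every branch closes)

1. □¬b ∧ ◇b, u
2. □¬b, u
3. ◇b, u
4. b, v
5. ¬b, v
Accessibility: uRv
Branch closes: b and ¬b both at v.
All branches of the tableau close; one closing branch shown above.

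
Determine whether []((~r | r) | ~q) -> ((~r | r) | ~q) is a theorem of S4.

Yes, valid

Tableau for the negation ~([]((~r | r) | ~q) -> ((~r | r) | ~q)):
1. ~([]((~r | r) | ~q) -> ((~r | r) | ~q)), 0
2. []((~r | r) | ~q), 0   [~->-rule on 1]
3. ~((~r | r) | ~q), 0   [~->-rule on 1]
4. ~(~r | r), 0   [~|-rule on 3]
5. q, 0   [~|-rule on 3]
6. r, 0   [~|-rule on 4]
7. ~r, 0   [~|-rule on 4]
Accessibility: 0R0
Branch closes: r and ~r both at 0.
All branches of the negation close; one closing branch shown above.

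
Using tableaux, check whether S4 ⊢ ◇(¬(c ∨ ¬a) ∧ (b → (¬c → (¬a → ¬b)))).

Not valid

Tableau for the negation ¬◇(¬(c ∨ ¬a) ∧ (b → (¬c → (¬a → ¬b)))):
1. ¬◇(¬(c ∨ ¬a) ∧ (b → (¬c → (¬a → ¬b)))), u
2. ¬(¬(c ∨ ¬a) ∧ (b → (¬c → (¬a → ¬b)))), u
3. ¬(b → (¬c → (¬a → ¬b))), u
4. b, u
5. ¬(¬c → (¬a → ¬b)), u
6. ¬c, u
7. ¬(¬a → ¬b), u
8. ¬a, u
Accessibility: uRu
The negation has an open branch (countermodel exists).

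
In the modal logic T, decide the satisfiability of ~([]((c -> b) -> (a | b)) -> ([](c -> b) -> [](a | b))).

No, unsatisfiable

1. ~([]((c -> b) -> (a | b)) -> ([](c -> b) -> [](a | b))), w0
2. []((c -> b) -> (a | b)), w0
3. ~([](c -> b) -> [](a | b)), w0
4. [](c -> b), w0
5. ~[](a | b), w0
6. (c -> b) -> (a | b), w0
7. c -> b, w0
8. a | b, w0
9. b, w0
10. ~(a | b), w1
11. ~a, w1
12. ~b, w1
13. (c -> b) -> (a | b), w1
14. c -> b, w1
15. a | b, w1
16. ~c, w1
17. b, w1
Accessibility: w0Rw0, w0Rw1, w1Rw1
Branch closes: b and ~b both at w1.
Every branch closes; the branch above is one of them.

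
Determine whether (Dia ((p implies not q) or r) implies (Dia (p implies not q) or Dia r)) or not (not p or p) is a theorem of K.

Tableau for the negation not ((Dia ((p implies not q) or r) implies (Dia (p implies not q) or Dia r)) or not (not p or p)):
1. not ((Dia ((p implies not q) or r) implies (Dia (p implies not q) or Dia r)) or not (not p or p)), u
2. not (Dia ((p implies not q) or r) implies (Dia (p implies not q) or Dia r)), u   [neg-or-rule on 1]
3. not p or p, u   [neg-or-rule on 1]
4. Dia ((p implies not q) or r), u   [neg-implies-rule on 2]
5. not (Dia (p implies not q) or Dia r), u   [neg-implies-rule on 2]
6. not Dia (p implies not q), u   [neg-or-rule on 5]
7. not Dia r, u   [neg-or-rule on 5]
8. p, u   [or-rule on 3 (branches; this branch)]
9. (p implies not q) or r, v   [Dia-rule on 4: fresh world v, uRv]
10. not (p implies not q), v   [neg-Dia-rule on 6 via uRv]
11. p, v   [neg-implies-rule on 10]
12. q, v   [neg-implies-rule on 10]
13. not r, v   [neg-Dia-rule on 7 via uRv]
14. p implies not q, v   [or-rule on 9 (branches; this branch)]
15. not q, v   [implies-rule on 14 (branches; this branch)]
Accessibility: uRv
Branch closes: q and not q both at v.
All branches of the negation close; one closing branch shown above.

Yes, valid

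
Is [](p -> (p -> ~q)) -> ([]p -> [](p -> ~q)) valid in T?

Tableau for the negation ~([](p -> (p -> ~q)) -> ([]p -> [](p -> ~q))):
1. ~([](p -> (p -> ~q)) -> ([]p -> [](p -> ~q))), w0
2. [](p -> (p -> ~q)), w0   [~->-rule on 1]
3. ~([]p -> [](p -> ~q)), w0   [~->-rule on 1]
4. []p, w0   [~->-rule on 3]
5. ~[](p -> ~q), w0   [~->-rule on 3]
6. p -> (p -> ~q), w0   [[]-rule on 2 via w0Rw0]
7. p, w0   [[]-rule on 4 via w0Rw0]
8. p -> ~q, w0   [->-rule on 6 (branches; this branch)]
9. ~q, w0   [->-rule on 8 (branches; this branch)]
10. ~(p -> ~q), w1   [~[]-rule on 5: fresh world w1, w0Rw1]
11. p, w1   [~->-rule on 10]
12. q, w1   [~->-rule on 10]
13. p -> (p -> ~q), w1   [[]-rule on 2 via w0Rw1]
14. p -> ~q, w1   [->-rule on 13 (branches; this branch)]
15. ~q, w1   [->-rule on 14 (branches; this branch)]
Accessibility: w0Rw0, w0Rw1, w1Rw1
Branch closes: q and ~q both at w1.
Every branch of the negation's tableau closes; the branch above is one of them.

Valid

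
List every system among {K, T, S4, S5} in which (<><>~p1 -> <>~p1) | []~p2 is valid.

S4-tableau for the negation ~((<><>~p1 -> <>~p1) | []~p2):
1. ~((<><>~p1 -> <>~p1) | []~p2), u
2. ~(<><>~p1 -> <>~p1), u   [~|-rule on 1]
3. ~[]~p2, u   [~|-rule on 1]
4. <><>~p1, u   [~->-rule on 2]
5. ~<>~p1, u   [~->-rule on 2]
6. p1, u   [~<>-rule on 5 via uRu]
7. p2, v   [~[]-rule on 3: fresh world v, uRv]
8. p1, v   [~<>-rule on 5 via uRv]
9. <>~p1, w   [<>-rule on 4: fresh world w, uRw]
10. p1, w   [~<>-rule on 5 via uRw]
11. ~p1, x   [<>-rule on 9: fresh world x, wRx]
12. p1, x   [~<>-rule on 5 via uRx]
Accessibility: uRu, uRv, uRw, uRx, vRv, wRw, wRx, xRx
Branch closes: p1 and ~p1 both at x.
Every branch closes (one shown): valid in S4, hence also in S5 (every theorem of S4 is a theorem of S5).
T-tableau for the negation ~((<><>~p1 -> <>~p1) | []~p2):
1. ~((<><>~p1 -> <>~p1) | []~p2), u
2. ~(<><>~p1 -> <>~p1), u   [~|-rule on 1]
3. ~[]~p2, u   [~|-rule on 1]
4. <><>~p1, u   [~->-rule on 2]
5. ~<>~p1, u   [~->-rule on 2]
6. p1, u   [~<>-rule on 5 via uRu]
7. p2, v   [~[]-rule on 3: fresh world v, uRv]
8. p1, v   [~<>-rule on 5 via uRv]
9. <>~p1, w   [<>-rule on 4: fresh world w, uRw]
10. p1, w   [~<>-rule on 5 via uRw]
11. ~p1, x   [<>-rule on 9: fresh world x, wRx]
Accessibility: uRu, uRv, uRw, vRv, wRw, wRx, xRx
Complete open branch: countermodel on a T-frame, so not valid in T, nor in K (the same frame is also a K-frame).

S4, S5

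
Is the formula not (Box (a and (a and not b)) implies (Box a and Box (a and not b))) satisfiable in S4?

1. not (Box (a and (a and not b)) implies (Box a and Box (a and not b))), u
2. Box (a and (a and not b)), u   [neg-implies-rule on 1]
3. not (Box a and Box (a and not b)), u   [neg-implies-rule on 1]
4. a and (a and not b), u   [Box-rule on 2 via uRu]
5. a, u   [and-rule on 4]
6. a and not b, u   [and-rule on 4]
7. not b, u   [and-rule on 6]
8. not Box (a and not b), u   [neg-and-rule on 3 (branches; this branch)]
9. not (a and not b), v   [neg-Box-rule on 8: fresh world v, uRv]
10. a and (a and not b), v   [Box-rule on 2 via uRv]
11. a, v   [and-rule on 10]
12. a and not b, v   [and-rule on 10]
13. not b, v   [and-rule on 12]
14. b, v   [neg-and-rule on 9 (branches; this branch)]
Accessibility: uRu, uRv, vRv
Branch closes: b and not b both at v.
Every branch closes; the branch above is one of them.

Unsatisfiable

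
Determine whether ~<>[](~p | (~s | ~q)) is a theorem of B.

Not valid

Tableau for the negation <>[](~p | (~s | ~q)):
1. <>[](~p | (~s | ~q)), w0
2. [](~p | (~s | ~q)), w1   [<>-rule on 1: fresh world w1, w0Rw1]
3. ~p | (~s | ~q), w0   [[]-rule on 2 via w1Rw0]
4. ~p | (~s | ~q), w1   [[]-rule on 2 via w1Rw1]
5. ~s | ~q, w0   [|-rule on 3 (branches; this branch)]
6. ~s | ~q, w1   [|-rule on 4 (branches; this branch)]
7. ~q, w0   [|-rule on 5 (branches; this branch)]
8. ~q, w1   [|-rule on 6 (branches; this branch)]
Accessibility: w0Rw0, w0Rw1, w1Rw0, w1Rw1
The negation has an open branch (countermodel exists).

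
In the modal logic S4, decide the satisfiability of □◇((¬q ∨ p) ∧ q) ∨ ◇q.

Satisfiable

1. □◇((¬q ∨ p) ∧ q) ∨ ◇q, w0
2. ◇q, w0
3. q, w1
Accessibility: w0Rw0, w0Rw1, w1Rw1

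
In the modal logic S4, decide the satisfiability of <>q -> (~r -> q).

Yes, satisfiable

1. <>q -> (~r -> q), 0
2. ~r -> q, 0   [->-rule on 1 (branches; this branch)]
3. q, 0   [->-rule on 2 (branches; this branch)]
Accessibility: 0R0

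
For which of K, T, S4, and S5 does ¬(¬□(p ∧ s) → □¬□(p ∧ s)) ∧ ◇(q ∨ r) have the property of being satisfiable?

K, T, S4

S5-tableau for the formula:
1. ¬(¬□(p ∧ s) → □¬□(p ∧ s)) ∧ ◇(q ∨ r), u
2. ¬(¬□(p ∧ s) → □¬□(p ∧ s)), u   [∧-rule on 1]
3. ◇(q ∨ r), u   [∧-rule on 1]
4. ¬□(p ∧ s), u   [¬→-rule on 2]
5. ¬□¬□(p ∧ s), u   [¬→-rule on 2]
6. q ∨ r, v   [◇-rule on 3: fresh world v, uRv]
7. r, v   [∨-rule on 6 (branches; this branch)]
8. ¬(p ∧ s), w   [¬□-rule on 4: fresh world w, uRw]
9. ¬s, w   [¬∧-rule on 8 (branches; this branch)]
10. □(p ∧ s), x   [¬□-rule on 5: fresh world x, uRx]
11. p ∧ s, u   [□-rule on 10 via xRu]
12. p, u   [∧-rule on 11]
13. s, u   [∧-rule on 11]
14. p ∧ s, v   [□-rule on 10 via xRv]
15. p, v   [∧-rule on 14]
16. s, v   [∧-rule on 14]
17. p ∧ s, w   [□-rule on 10 via xRw]
18. p, w   [∧-rule on 17]
19. s, w   [∧-rule on 17]
Accessibility: uRu, uRv, uRw, uRx, vRu, vRv, vRw, vRx, wRu, wRv, wRw, wRx, xRu, xRv, xRw, xRx
Branch closes: s and ¬s both at w.
Every branch closes (one shown): unsatisfiable in S5.
S4-tableau for the formula:
1. ¬(¬□(p ∧ s) → □¬□(p ∧ s)) ∧ ◇(q ∨ r), u
2. ¬(¬□(p ∧ s) → □¬□(p ∧ s)), u   [∧-rule on 1]
3. ◇(q ∨ r), u   [∧-rule on 1]
4. ¬□(p ∧ s), u   [¬→-rule on 2]
5. ¬□¬□(p ∧ s), u   [¬→-rule on 2]
6. q ∨ r, v   [◇-rule on 3: fresh world v, uRv]
7. r, v   [∨-rule on 6 (branches; this branch)]
8. ¬(p ∧ s), w   [¬□-rule on 4: fresh world w, uRw]
9. ¬s, w   [¬∧-rule on 8 (branches; this branch)]
10. □(p ∧ s), x   [¬□-rule on 5: fresh world x, uRx]
11. p ∧ s, x   [□-rule on 10 via xRx]
12. p, x   [∧-rule on 11]
13. s, x   [∧-rule on 11]
Accessibility: uRu, uRv, uRw, uRx, vRv, wRw, xRx
Complete open branch: satisfiable in S4, hence also in K, T (this S4-model is also a K-model and a T-model).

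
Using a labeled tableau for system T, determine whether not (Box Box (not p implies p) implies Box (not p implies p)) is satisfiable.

1. not (Box Box (not p implies p) implies Box (not p implies p)), w0
2. Box Box (not p implies p), w0
3. not Box (not p implies p), w0
4. Box (not p implies p), w0
5. not p implies p, w0
6. p, w0
7. not (not p implies p), w1
8. not p, w1
9. Box (not p implies p), w1
10. not p implies p, w1
11. p, w1
Accessibility: w0Rw0, w0Rw1, w1Rw1
Branch closes: p and not p both at w1.
All branches of the tableau close; one closing branch shown above.

Unsatisfiable (every branch closes)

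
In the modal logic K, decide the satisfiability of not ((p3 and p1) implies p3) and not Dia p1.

Unsatisfiable (every branch closes)

1. not ((p3 and p1) implies p3) and not Dia p1, u
2. not ((p3 and p1) implies p3), u   [and-rule on 1]
3. not Dia p1, u   [and-rule on 1]
4. p3 and p1, u   [neg-implies-rule on 2]
5. not p3, u   [neg-implies-rule on 2]
6. p3, u   [and-rule on 4]
7. p1, u   [and-rule on 4]
Branch closes: p3 and not p3 both at u.
Every branch closes; the branch above is one of them.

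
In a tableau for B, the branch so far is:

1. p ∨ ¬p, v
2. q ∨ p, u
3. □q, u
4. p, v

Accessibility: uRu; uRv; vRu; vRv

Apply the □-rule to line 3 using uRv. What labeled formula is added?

q, v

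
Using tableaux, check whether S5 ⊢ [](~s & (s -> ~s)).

Invalid (countermodel exists)

Tableau for the negation ~[](~s & (s -> ~s)):
1. ~[](~s & (s -> ~s)), u
2. ~(~s & (s -> ~s)), v   [~[]-rule on 1: fresh world v, uRv]
3. ~(s -> ~s), v   [~&-rule on 2 (branches; this branch)]
4. s, v   [~->-rule on 3]
Accessibility: uRu, uRv, vRu, vRv
The negation has an open branch (countermodel exists).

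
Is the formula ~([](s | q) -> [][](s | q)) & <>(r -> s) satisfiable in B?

Satisfiable

1. ~([](s | q) -> [][](s | q)) & <>(r -> s), w0
2. ~([](s | q) -> [][](s | q)), w0
3. <>(r -> s), w0
4. [](s | q), w0
5. ~[][](s | q), w0
6. s | q, w0
7. q, w0
8. r -> s, w1
9. s | q, w1
10. s, w1
11. q, w1
12. ~[](s | q), w2
13. s | q, w2
14. q, w2
15. ~(s | q), w3
16. ~s, w3
17. ~q, w3
Accessibility: w0Rw0, w0Rw1, w0Rw2, w1Rw0, w1Rw1, w2Rw0, w2Rw2, w2Rw3, w3Rw2, w3Rw3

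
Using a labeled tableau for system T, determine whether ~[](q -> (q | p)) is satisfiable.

1. ~[](q -> (q | p)), 0
2. ~(q -> (q | p)), 1
3. q, 1
4. ~(q | p), 1
5. ~q, 1
6. ~p, 1
Accessibility: 0R0, 0R1, 1R1
Branch closes: q and ~q both at 1.
(One branch shown.) All branches close.

Unsatisfiable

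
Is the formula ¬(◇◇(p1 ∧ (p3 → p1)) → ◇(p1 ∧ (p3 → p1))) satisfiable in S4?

1. ¬(◇◇(p1 ∧ (p3 → p1)) → ◇(p1 ∧ (p3 → p1))), w0
2. ◇◇(p1 ∧ (p3 → p1)), w0
3. ¬◇(p1 ∧ (p3 → p1)), w0
4. ¬(p1 ∧ (p3 → p1)), w0
5. ¬(p3 → p1), w0
6. p3, w0
7. ¬p1, w0
8. ◇(p1 ∧ (p3 → p1)), w1
9. ¬(p1 ∧ (p3 → p1)), w1
10. ¬(p3 → p1), w1
11. p3, w1
12. ¬p1, w1
13. p1 ∧ (p3 → p1), w2
14. p1, w2
15. p3 → p1, w2
16. ¬(p1 ∧ (p3 → p1)), w2
17. ¬(p3 → p1), w2
18. p3, w2
19. ¬p1, w2
Accessibility: w0Rw0, w0Rw1, w0Rw2, w1Rw1, w1Rw2, w2Rw2
Branch closes: p1 and ¬p1 both at w2.
(One branch shown.) All branches close.

No, unsatisfiable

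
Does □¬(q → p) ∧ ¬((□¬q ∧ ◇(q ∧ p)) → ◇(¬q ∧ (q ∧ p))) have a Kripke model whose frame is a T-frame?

Unsatisfiable

1. □¬(q → p) ∧ ¬((□¬q ∧ ◇(q ∧ p)) → ◇(¬q ∧ (q ∧ p))), u
2. □¬(q → p), u   [∧-rule on 1]
3. ¬((□¬q ∧ ◇(q ∧ p)) → ◇(¬q ∧ (q ∧ p))), u   [∧-rule on 1]
4. □¬q ∧ ◇(q ∧ p), u   [¬→-rule on 3]
5. ¬◇(¬q ∧ (q ∧ p)), u   [¬→-rule on 3]
6. □¬q, u   [∧-rule on 4]
7. ◇(q ∧ p), u   [∧-rule on 4]
8. ¬(q → p), u   [□-rule on 2 via uRu]
9. q, u   [¬→-rule on 8]
10. ¬p, u   [¬→-rule on 8]
11. ¬(¬q ∧ (q ∧ p)), u   [¬◇-rule on 5 via uRu]
12. ¬q, u   [□-rule on 6 via uRu]
Accessibility: uRu
Branch closes: q and ¬q both at u.
All branches of the tableau close; one closing branch shown above.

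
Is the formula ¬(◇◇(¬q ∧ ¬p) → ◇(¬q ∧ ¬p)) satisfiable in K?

Yes, satisfiable

1. ¬(◇◇(¬q ∧ ¬p) → ◇(¬q ∧ ¬p)), 0
2. ◇◇(¬q ∧ ¬p), 0   [¬→-rule on 1]
3. ¬◇(¬q ∧ ¬p), 0   [¬→-rule on 1]
4. ◇(¬q ∧ ¬p), 1   [◇-rule on 2: fresh world 1, 0R1]
5. ¬(¬q ∧ ¬p), 1   [¬◇-rule on 3 via 0R1]
6. p, 1   [¬∧-rule on 5 (branches; this branch)]
7. ¬q ∧ ¬p, 2   [◇-rule on 4: fresh world 2, 1R2]
8. ¬q, 2   [∧-rule on 7]
9. ¬p, 2   [∧-rule on 7]
Accessibility: 0R1, 1R2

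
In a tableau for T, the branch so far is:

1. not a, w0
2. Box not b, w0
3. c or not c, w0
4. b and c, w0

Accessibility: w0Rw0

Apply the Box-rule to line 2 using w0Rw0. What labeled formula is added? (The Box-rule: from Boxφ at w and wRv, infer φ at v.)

not b, w0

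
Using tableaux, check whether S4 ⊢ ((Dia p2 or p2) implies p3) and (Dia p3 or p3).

Tableau for the negation not (((Dia p2 or p2) implies p3) and (Dia p3 or p3)):
1. not (((Dia p2 or p2) implies p3) and (Dia p3 or p3)), u
2. not (Dia p3 or p3), u
3. not Dia p3, u
4. not p3, u
Accessibility: uRu
The negation has an open branch (countermodel exists).

Invalid (countermodel exists)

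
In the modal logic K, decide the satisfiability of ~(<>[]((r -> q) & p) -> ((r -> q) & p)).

Satisfiable

1. ~(<>[]((r -> q) & p) -> ((r -> q) & p)), u
2. <>[]((r -> q) & p), u
3. ~((r -> q) & p), u
4. ~p, u
5. []((r -> q) & p), v
Accessibility: uRv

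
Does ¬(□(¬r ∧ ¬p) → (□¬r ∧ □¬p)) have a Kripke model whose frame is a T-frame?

No, unsatisfiable

1. ¬(□(¬r ∧ ¬p) → (□¬r ∧ □¬p)), 0
2. □(¬r ∧ ¬p), 0
3. ¬(□¬r ∧ □¬p), 0
4. ¬r ∧ ¬p, 0
5. ¬r, 0
6. ¬p, 0
7. ¬□¬p, 0
8. p, 1
9. ¬r ∧ ¬p, 1
10. ¬r, 1
11. ¬p, 1
Accessibility: 0R0, 0R1, 1R1
Branch closes: p and ¬p both at 1.
All branches of the tableau close; one closing branch shown above.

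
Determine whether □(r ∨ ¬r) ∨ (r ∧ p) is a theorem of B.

Tableau for the negation ¬(□(r ∨ ¬r) ∨ (r ∧ p)):
1. ¬(□(r ∨ ¬r) ∨ (r ∧ p)), w0
2. ¬□(r ∨ ¬r), w0
3. ¬(r ∧ p), w0
4. ¬p, w0
5. ¬(r ∨ ¬r), w1
6. ¬r, w1
7. r, w1
Accessibility: w0Rw0, w0Rw1, w1Rw0, w1Rw1
Branch closes: r and ¬r both at w1.
Every branch of the negation's tableau closes; the branch above is one of them.

Yes, valid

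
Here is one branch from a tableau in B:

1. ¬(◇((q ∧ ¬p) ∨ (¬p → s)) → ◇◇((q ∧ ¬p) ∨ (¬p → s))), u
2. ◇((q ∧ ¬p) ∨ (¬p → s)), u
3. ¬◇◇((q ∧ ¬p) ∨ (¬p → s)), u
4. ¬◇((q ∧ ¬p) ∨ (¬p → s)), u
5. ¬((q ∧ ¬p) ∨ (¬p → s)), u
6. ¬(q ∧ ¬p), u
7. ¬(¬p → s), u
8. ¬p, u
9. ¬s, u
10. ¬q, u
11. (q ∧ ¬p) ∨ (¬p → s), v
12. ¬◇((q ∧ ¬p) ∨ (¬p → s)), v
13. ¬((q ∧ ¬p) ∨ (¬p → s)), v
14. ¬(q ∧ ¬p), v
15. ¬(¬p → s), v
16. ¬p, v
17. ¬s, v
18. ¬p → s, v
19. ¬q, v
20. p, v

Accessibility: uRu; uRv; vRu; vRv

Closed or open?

Both p and ¬p appear at v.

Closed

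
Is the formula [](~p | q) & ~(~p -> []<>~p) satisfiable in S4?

1. [](~p | q) & ~(~p -> []<>~p), u
2. [](~p | q), u
3. ~(~p -> []<>~p), u
4. ~p, u
5. ~[]<>~p, u
6. ~p | q, u
7. q, u
8. ~<>~p, v
9. ~p | q, v
10. p, v
11. q, v
Accessibility: uRu, uRv, vRv

Satisfiable (open branch found)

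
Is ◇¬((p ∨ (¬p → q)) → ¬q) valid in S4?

Not valid

Tableau for the negation ¬◇¬((p ∨ (¬p → q)) → ¬q):
1. ¬◇¬((p ∨ (¬p → q)) → ¬q), u
2. (p ∨ (¬p → q)) → ¬q, u
3. ¬q, u
Accessibility: uRu
The negation has an open branch (countermodel exists).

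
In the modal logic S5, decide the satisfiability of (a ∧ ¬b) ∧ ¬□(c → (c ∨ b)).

No, unsatisfiable

1. (a ∧ ¬b) ∧ ¬□(c → (c ∨ b)), u
2. a ∧ ¬b, u
3. ¬□(c → (c ∨ b)), u
4. a, u
5. ¬b, u
6. ¬(c → (c ∨ b)), v
7. c, v
8. ¬(c ∨ b), v
9. ¬c, v
10. ¬b, v
Accessibility: uRu, uRv, vRu, vRv
Branch closes: c and ¬c both at v.
Every branch closes; the branch above is one of them.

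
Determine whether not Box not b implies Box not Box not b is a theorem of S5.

Yes, valid

Tableau for the negation not (not Box not b implies Box not Box not b):
1. not (not Box not b implies Box not Box not b), u
2. not Box not b, u   [neg-implies-rule on 1]
3. not Box not Box not b, u   [neg-implies-rule on 1]
4. b, v   [neg-Box-rule on 2: fresh world v, uRv]
5. Box not b, w   [neg-Box-rule on 3: fresh world w, uRw]
6. not b, u   [Box-rule on 5 via wRu]
7. not b, v   [Box-rule on 5 via wRv]
Accessibility: uRu, uRv, uRw, vRu, vRv, vRw, wRu, wRv, wRw
Branch closes: b and not b both at v.
Every branch of the negation's tableau closes; the branch above is one of them.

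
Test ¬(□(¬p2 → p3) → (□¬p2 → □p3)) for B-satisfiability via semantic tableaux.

Unsatisfiable (every branch closes)

1. ¬(□(¬p2 → p3) → (□¬p2 → □p3)), w0
2. □(¬p2 → p3), w0
3. ¬(□¬p2 → □p3), w0
4. □¬p2, w0
5. ¬□p3, w0
6. ¬p2 → p3, w0
7. ¬p2, w0
8. p3, w0
9. ¬p3, w1
10. ¬p2 → p3, w1
11. ¬p2, w1
12. p3, w1
Accessibility: w0Rw0, w0Rw1, w1Rw0, w1Rw1
Branch closes: p3 and ¬p3 both at w1.
All branches of the tableau close; one closing branch shown above.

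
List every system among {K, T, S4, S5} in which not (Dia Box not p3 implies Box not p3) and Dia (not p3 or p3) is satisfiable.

S4-tableau for the formula:
1. not (Dia Box not p3 implies Box not p3) and Dia (not p3 or p3), u
2. not (Dia Box not p3 implies Box not p3), u   [and-rule on 1]
3. Dia (not p3 or p3), u   [and-rule on 1]
4. Dia Box not p3, u   [neg-implies-rule on 2]
5. not Box not p3, u   [neg-implies-rule on 2]
6. not p3 or p3, v   [Dia-rule on 3: fresh world v, uRv]
7. p3, v   [or-rule on 6 (branches; this branch)]
8. Box not p3, w   [Dia-rule on 4: fresh world w, uRw]
9. not p3, w   [Box-rule on 8 via wRw]
10. p3, x   [neg-Box-rule on 5: fresh world x, uRx]
Accessibility: uRu, uRv, uRw, uRx, vRv, wRw, xRx
Complete open branch: satisfiable in S4, hence also in K, T (this S4-model is also a K-model and a T-model).
S5-tableau for the formula:
1. not (Dia Box not p3 implies Box not p3) and Dia (not p3 or p3), u
2. not (Dia Box not p3 implies Box not p3), u   [and-rule on 1]
3. Dia (not p3 or p3), u   [and-rule on 1]
4. Dia Box not p3, u   [neg-implies-rule on 2]
5. not Box not p3, u   [neg-implies-rule on 2]
6. not p3 or p3, v   [Dia-rule on 3: fresh world v, uRv]
7. not p3, v   [or-rule on 6 (branches; this branch)]
8. Box not p3, w   [Dia-rule on 4: fresh world w, uRw]
9. not p3, u   [Box-rule on 8 via wRu]
10. not p3, w   [Box-rule on 8 via wRw]
11. p3, x   [neg-Box-rule on 5: fresh world x, uRx]
12. not p3, x   [Box-rule on 8 via wRx]
Accessibility: uRu, uRv, uRw, uRx, vRu, vRv, vRw, vRx, wRu, wRv, wRw, wRx, xRu, xRv, xRw, xRx
Branch closes: p3 and not p3 both at x.
Every branch closes (one shown): unsatisfiable in S5.

K, T, S4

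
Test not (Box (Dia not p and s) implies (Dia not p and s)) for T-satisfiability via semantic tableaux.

1. not (Box (Dia not p and s) implies (Dia not p and s)), 0
2. Box (Dia not p and s), 0   [neg-implies-rule on 1]
3. not (Dia not p and s), 0   [neg-implies-rule on 1]
4. Dia not p and s, 0   [Box-rule on 2 via 0R0]
5. Dia not p, 0   [and-rule on 4]
6. s, 0   [and-rule on 4]
7. not Dia not p, 0   [neg-and-rule on 3 (branches; this branch)]
8. p, 0   [neg-Dia-rule on 7 via 0R0]
9. not p, 1   [Dia-rule on 5: fresh world 1, 0R1]
10. Dia not p and s, 1   [Box-rule on 2 via 0R1]
11. Dia not p, 1   [and-rule on 10]
12. s, 1   [and-rule on 10]
13. p, 1   [neg-Dia-rule on 7 via 0R1]
Accessibility: 0R0, 0R1, 1R1
Branch closes: p and not p both at 1.
All branches of the tableau close; one closing branch shown above.

No, unsatisfiable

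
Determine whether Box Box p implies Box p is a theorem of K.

Tableau for the negation not (Box Box p implies Box p):
1. not (Box Box p implies Box p), w0
2. Box Box p, w0
3. not Box p, w0
4. not p, w1
5. Box p, w1
Accessibility: w0Rw1
The negation has an open branch (countermodel exists).

Not valid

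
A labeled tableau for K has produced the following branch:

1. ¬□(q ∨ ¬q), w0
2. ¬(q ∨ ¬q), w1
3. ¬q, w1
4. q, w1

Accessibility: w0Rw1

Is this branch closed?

Both q and ¬q appear at w1.

Yes, closed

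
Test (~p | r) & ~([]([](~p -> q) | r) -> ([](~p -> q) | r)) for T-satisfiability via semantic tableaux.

1. (~p | r) & ~([]([](~p -> q) | r) -> ([](~p -> q) | r)), 0
2. ~p | r, 0   [&-rule on 1]
3. ~([]([](~p -> q) | r) -> ([](~p -> q) | r)), 0   [&-rule on 1]
4. []([](~p -> q) | r), 0   [~->-rule on 3]
5. ~([](~p -> q) | r), 0   [~->-rule on 3]
6. ~[](~p -> q), 0   [~|-rule on 5]
7. ~r, 0   [~|-rule on 5]
8. [](~p -> q) | r, 0   [[]-rule on 4 via 0R0]
9. ~p, 0   [|-rule on 2 (branches; this branch)]
10. [](~p -> q), 0   [|-rule on 8 (branches; this branch)]
11. ~p -> q, 0   [[]-rule on 10 via 0R0]
12. q, 0   [->-rule on 11 (branches; this branch)]
13. ~(~p -> q), 1   [~[]-rule on 6: fresh world 1, 0R1]
14. ~p, 1   [~->-rule on 13]
15. ~q, 1   [~->-rule on 13]
16. [](~p -> q) | r, 1   [[]-rule on 4 via 0R1]
17. ~p -> q, 1   [[]-rule on 10 via 0R1]
18. r, 1   [|-rule on 16 (branches; this branch)]
19. q, 1   [->-rule on 17 (branches; this branch)]
Accessibility: 0R0, 0R1, 1R1
Branch closes: q and ~q both at 1.
All branches of the tableau close; one closing branch shown above.

No, unsatisfiable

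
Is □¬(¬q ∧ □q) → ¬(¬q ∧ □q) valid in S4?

Tableau for the negation ¬(□¬(¬q ∧ □q) → ¬(¬q ∧ □q)):
1. ¬(□¬(¬q ∧ □q) → ¬(¬q ∧ □q)), w0
2. □¬(¬q ∧ □q), w0
3. ¬q ∧ □q, w0
4. ¬q, w0
5. □q, w0
6. ¬(¬q ∧ □q), w0
7. q, w0
Accessibility: w0Rw0
Branch closes: q and ¬q both at w0.
All branches of the negation close; one closing branch shown above.

Yes, valid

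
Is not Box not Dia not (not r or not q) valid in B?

Not valid

Tableau for the negation Box not Dia not (not r or not q):
1. Box not Dia not (not r or not q), 0
2. not Dia not (not r or not q), 0
3. not r or not q, 0
4. not q, 0
Accessibility: 0R0
The negation has an open branch (countermodel exists).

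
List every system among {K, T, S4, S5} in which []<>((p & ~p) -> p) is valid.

T-tableau for the negation ~[]<>((p & ~p) -> p):
1. ~[]<>((p & ~p) -> p), 0
2. ~<>((p & ~p) -> p), 1
3. ~((p & ~p) -> p), 1
4. p & ~p, 1
5. ~p, 1
6. p, 1
Accessibility: 0R0, 0R1, 1R1
Branch closes: p and ~p both at 1.
Every branch closes (one shown): valid in T, hence also in S4, S5 (every theorem of T is a theorem of S4 and S5).
K-tableau for the negation ~[]<>((p & ~p) -> p):
1. ~[]<>((p & ~p) -> p), 0
2. ~<>((p & ~p) -> p), 1
Accessibility: 0R1
Complete open branch: countermodel on a K-frame, so not valid in K.

T, S4, S5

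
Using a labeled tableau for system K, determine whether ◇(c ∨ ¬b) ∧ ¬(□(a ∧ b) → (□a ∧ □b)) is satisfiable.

Unsatisfiable (every branch closes)

1. ◇(c ∨ ¬b) ∧ ¬(□(a ∧ b) → (□a ∧ □b)), u
2. ◇(c ∨ ¬b), u
3. ¬(□(a ∧ b) → (□a ∧ □b)), u
4. □(a ∧ b), u
5. ¬(□a ∧ □b), u
6. ¬□b, u
7. c ∨ ¬b, v
8. a ∧ b, v
9. a, v
10. b, v
11. c, v
12. ¬b, w
13. a ∧ b, w
14. a, w
15. b, w
Accessibility: uRv, uRw
Branch closes: b and ¬b both at w.
Every branch closes; the branch above is one of them.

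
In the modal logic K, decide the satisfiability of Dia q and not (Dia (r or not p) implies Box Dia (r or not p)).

Satisfiable

1. Dia q and not (Dia (r or not p) implies Box Dia (r or not p)), w0
2. Dia q, w0
3. not (Dia (r or not p) implies Box Dia (r or not p)), w0
4. Dia (r or not p), w0
5. not Box Dia (r or not p), w0
6. q, w1
7. r or not p, w2
8. not p, w2
9. not Dia (r or not p), w3
Accessibility: w0Rw1, w0Rw2, w0Rw3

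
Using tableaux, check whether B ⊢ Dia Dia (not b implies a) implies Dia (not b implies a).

Tableau for the negation not (Dia Dia (not b implies a) implies Dia (not b implies a)):
1. not (Dia Dia (not b implies a) implies Dia (not b implies a)), w0
2. Dia Dia (not b implies a), w0
3. not Dia (not b implies a), w0
4. not (not b implies a), w0
5. not b, w0
6. not a, w0
7. Dia (not b implies a), w1
8. not (not b implies a), w1
9. not b, w1
10. not a, w1
11. not b implies a, w2
12. a, w2
Accessibility: w0Rw0, w0Rw1, w1Rw0, w1Rw1, w1Rw2, w2Rw1, w2Rw2
The negation has an open branch (countermodel exists).

Not valid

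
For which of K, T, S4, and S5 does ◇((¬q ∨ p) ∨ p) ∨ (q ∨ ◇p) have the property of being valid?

T, S4, S5

K-tableau for the negation ¬(◇((¬q ∨ p) ∨ p) ∨ (q ∨ ◇p)):
1. ¬(◇((¬q ∨ p) ∨ p) ∨ (q ∨ ◇p)), u
2. ¬◇((¬q ∨ p) ∨ p), u
3. ¬(q ∨ ◇p), u
4. ¬q, u
5. ¬◇p, u
Complete open branch: countermodel on a K-frame, so not valid in K.
T-tableau for the negation ¬(◇((¬q ∨ p) ∨ p) ∨ (q ∨ ◇p)):
1. ¬(◇((¬q ∨ p) ∨ p) ∨ (q ∨ ◇p)), u
2. ¬◇((¬q ∨ p) ∨ p), u
3. ¬(q ∨ ◇p), u
4. ¬q, u
5. ¬◇p, u
6. ¬((¬q ∨ p) ∨ p), u
7. ¬(¬q ∨ p), u
8. ¬p, u
9. q, u
Accessibility: uRu
Branch closes: q and ¬q both at u.
Every branch closes (one shown): valid in T, hence also in S4, S5 (every theorem of T is a theorem of S4 and S5).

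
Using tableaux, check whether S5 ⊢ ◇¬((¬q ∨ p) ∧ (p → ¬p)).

Not valid

Tableau for the negation ¬◇¬((¬q ∨ p) ∧ (p → ¬p)):
1. ¬◇¬((¬q ∨ p) ∧ (p → ¬p)), w0
2. (¬q ∨ p) ∧ (p → ¬p), w0   [¬◇-rule on 1 via w0Rw0]
3. ¬q ∨ p, w0   [∧-rule on 2]
4. p → ¬p, w0   [∧-rule on 2]
5. ¬q, w0   [∨-rule on 3 (branches; this branch)]
6. ¬p, w0   [→-rule on 4 (branches; this branch)]
Accessibility: w0Rw0
The negation has an open branch (countermodel exists).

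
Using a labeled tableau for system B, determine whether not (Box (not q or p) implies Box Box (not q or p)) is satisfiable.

Satisfiable (open branch found)

1. not (Box (not q or p) implies Box Box (not q or p)), w0
2. Box (not q or p), w0
3. not Box Box (not q or p), w0
4. not q or p, w0
5. p, w0
6. not Box (not q or p), w1
7. not q or p, w1
8. p, w1
9. not (not q or p), w2
10. q, w2
11. not p, w2
Accessibility: w0Rw0, w0Rw1, w1Rw0, w1Rw1, w1Rw2, w2Rw1, w2Rw2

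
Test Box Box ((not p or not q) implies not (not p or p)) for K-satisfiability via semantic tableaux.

1. Box Box ((not p or not q) implies not (not p or p)), u

Satisfiable (open branch found)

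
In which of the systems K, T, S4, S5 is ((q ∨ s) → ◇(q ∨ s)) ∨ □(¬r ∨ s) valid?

T, S4, S5

T-tableau for the negation ¬(((q ∨ s) → ◇(q ∨ s)) ∨ □(¬r ∨ s)):
1. ¬(((q ∨ s) → ◇(q ∨ s)) ∨ □(¬r ∨ s)), u
2. ¬((q ∨ s) → ◇(q ∨ s)), u
3. ¬□(¬r ∨ s), u
4. q ∨ s, u
5. ¬◇(q ∨ s), u
6. ¬(q ∨ s), u
7. ¬q, u
8. ¬s, u
9. s, u
Accessibility: uRu
Branch closes: s and ¬s both at u.
Every branch closes (one shown): valid in T, hence also in S4, S5 (every theorem of T is a theorem of S4 and S5).
K-tableau for the negation ¬(((q ∨ s) → ◇(q ∨ s)) ∨ □(¬r ∨ s)):
1. ¬(((q ∨ s) → ◇(q ∨ s)) ∨ □(¬r ∨ s)), u
2. ¬((q ∨ s) → ◇(q ∨ s)), u
3. ¬□(¬r ∨ s), u
4. q ∨ s, u
5. ¬◇(q ∨ s), u
6. s, u
7. ¬(¬r ∨ s), v
8. r, v
9. ¬s, v
10. ¬(q ∨ s), v
11. ¬q, v
Accessibility: uRv
Complete open branch: countermodel on a K-frame, so not valid in K.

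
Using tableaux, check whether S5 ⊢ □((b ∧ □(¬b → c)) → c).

No, not valid

Tableau for the negation ¬□((b ∧ □(¬b → c)) → c):
1. ¬□((b ∧ □(¬b → c)) → c), 0
2. ¬((b ∧ □(¬b → c)) → c), 1
3. b ∧ □(¬b → c), 1
4. ¬c, 1
5. b, 1
6. □(¬b → c), 1
7. ¬b → c, 0
8. ¬b → c, 1
9. c, 0
Accessibility: 0R0, 0R1, 1R0, 1R1
The negation has an open branch (countermodel exists).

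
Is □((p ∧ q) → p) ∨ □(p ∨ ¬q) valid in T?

Tableau for the negation ¬(□((p ∧ q) → p) ∨ □(p ∨ ¬q)):
1. ¬(□((p ∧ q) → p) ∨ □(p ∨ ¬q)), u
2. ¬□((p ∧ q) → p), u   [¬∨-rule on 1]
3. ¬□(p ∨ ¬q), u   [¬∨-rule on 1]
4. ¬((p ∧ q) → p), v   [¬□-rule on 2: fresh world v, uRv]
5. p ∧ q, v   [¬→-rule on 4]
6. ¬p, v   [¬→-rule on 4]
7. p, v   [∧-rule on 5]
8. q, v   [∧-rule on 5]
Accessibility: uRu, uRv, vRv
Branch closes: p and ¬p both at v.
Every branch of the negation's tableau closes; the branch above is one of them.

Valid in T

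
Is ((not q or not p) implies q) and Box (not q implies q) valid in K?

Tableau for the negation not (((not q or not p) implies q) and Box (not q implies q)):
1. not (((not q or not p) implies q) and Box (not q implies q)), 0
2. not Box (not q implies q), 0
3. not (not q implies q), 1
4. not q, 1
Accessibility: 0R1
The negation has an open branch (countermodel exists).

Invalid (countermodel exists)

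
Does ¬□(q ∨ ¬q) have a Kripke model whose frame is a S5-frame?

No, unsatisfiable

1. ¬□(q ∨ ¬q), w0
2. ¬(q ∨ ¬q), w1
3. ¬q, w1
4. q, w1
Accessibility: w0Rw0, w0Rw1, w1Rw0, w1Rw1
Branch closes: q and ¬q both at w1.
Every branch closes; the branch above is one of them.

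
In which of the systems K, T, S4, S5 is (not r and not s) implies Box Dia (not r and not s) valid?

S5-tableau for the negation not ((not r and not s) implies Box Dia (not r and not s)):
1. not ((not r and not s) implies Box Dia (not r and not s)), 0
2. not r and not s, 0   [neg-implies-rule on 1]
3. not Box Dia (not r and not s), 0   [neg-implies-rule on 1]
4. not r, 0   [and-rule on 2]
5. not s, 0   [and-rule on 2]
6. not Dia (not r and not s), 1   [neg-Box-rule on 3: fresh world 1, 0R1]
7. not (not r and not s), 0   [neg-Dia-rule on 6 via 1R0]
8. not (not r and not s), 1   [neg-Dia-rule on 6 via 1R1]
9. s, 0   [neg-and-rule on 7 (branches; this branch)]
Accessibility: 0R0, 0R1, 1R0, 1R1
Branch closes: s and not s both at 0.
Every branch closes (one shown): valid in S5.
S4-tableau for the negation not ((not r and not s) implies Box Dia (not r and not s)):
1. not ((not r and not s) implies Box Dia (not r and not s)), 0
2. not r and not s, 0   [neg-implies-rule on 1]
3. not Box Dia (not r and not s), 0   [neg-implies-rule on 1]
4. not r, 0   [and-rule on 2]
5. not s, 0   [and-rule on 2]
6. not Dia (not r and not s), 1   [neg-Box-rule on 3: fresh world 1, 0R1]
7. not (not r and not s), 1   [neg-Dia-rule on 6 via 1R1]
8. s, 1   [neg-and-rule on 7 (branches; this branch)]
Accessibility: 0R0, 0R1, 1R1
Complete open branch: countermodel on an S4-frame, so not valid in S4, nor in K, T (the same frame is also a K-frame and a T-frame).

S5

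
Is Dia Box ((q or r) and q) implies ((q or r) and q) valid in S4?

Tableau for the negation not (Dia Box ((q or r) and q) implies ((q or r) and q)):
1. not (Dia Box ((q or r) and q) implies ((q or r) and q)), 0
2. Dia Box ((q or r) and q), 0
3. not ((q or r) and q), 0
4. not q, 0
5. Box ((q or r) and q), 1
6. (q or r) and q, 1
7. q or r, 1
8. q, 1
9. r, 1
Accessibility: 0R0, 0R1, 1R1
The negation has an open branch (countermodel exists).

Invalid (countermodel exists)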